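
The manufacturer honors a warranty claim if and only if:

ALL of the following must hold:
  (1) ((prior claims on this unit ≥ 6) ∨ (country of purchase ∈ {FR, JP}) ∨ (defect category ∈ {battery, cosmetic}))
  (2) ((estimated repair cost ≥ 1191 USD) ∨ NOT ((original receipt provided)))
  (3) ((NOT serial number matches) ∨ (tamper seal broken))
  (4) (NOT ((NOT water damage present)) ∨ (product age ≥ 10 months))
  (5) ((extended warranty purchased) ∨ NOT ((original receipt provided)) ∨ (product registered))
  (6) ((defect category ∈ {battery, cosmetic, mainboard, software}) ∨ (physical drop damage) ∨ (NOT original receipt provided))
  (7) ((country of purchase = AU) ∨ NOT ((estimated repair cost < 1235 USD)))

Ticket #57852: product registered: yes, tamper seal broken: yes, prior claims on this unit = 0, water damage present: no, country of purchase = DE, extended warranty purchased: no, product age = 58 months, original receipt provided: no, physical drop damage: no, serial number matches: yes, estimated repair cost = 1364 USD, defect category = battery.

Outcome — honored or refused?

Atomic conditions:
  prior claims on this unit ≥ 6: 0 ≥ 6 is false
  country of purchase ∈ {FR, JP}: DE is not in the set → false
  defect category ∈ {battery, cosmetic}: battery is in the set → true
  estimated repair cost ≥ 1191 USD: 1364 ≥ 1191 is true
  original receipt provided: no → false
  NOT serial number matches: yes → false
  tamper seal broken: yes → true
  NOT water damage present: no → true
  product age ≥ 10 months: 58 ≥ 10 is true
  extended warranty purchased: no → false
  product registered: yes → true
  defect category ∈ {battery, cosmetic, mainboard, software}: battery is in the set → true
  physical drop damage: no → false
  NOT original receipt provided: no → true
  country of purchase = AU: DE == AU is false
  estimated repair cost < 1235 USD: 1364 < 1235 is false
Combine:
[1] false OR false OR true = true
[2.2] NOT false = true
[2] true OR true = true
[3] false OR true = true
[4.1] NOT true = false
[4] false OR true = true
[5.2] NOT false = true
[5] false OR true OR true = true
[6] true OR false OR true = true
[7.2] NOT false = true
[7] false OR true = true
[root] true AND true AND true AND true AND true AND true AND true = true
Overall: true → honored

Honored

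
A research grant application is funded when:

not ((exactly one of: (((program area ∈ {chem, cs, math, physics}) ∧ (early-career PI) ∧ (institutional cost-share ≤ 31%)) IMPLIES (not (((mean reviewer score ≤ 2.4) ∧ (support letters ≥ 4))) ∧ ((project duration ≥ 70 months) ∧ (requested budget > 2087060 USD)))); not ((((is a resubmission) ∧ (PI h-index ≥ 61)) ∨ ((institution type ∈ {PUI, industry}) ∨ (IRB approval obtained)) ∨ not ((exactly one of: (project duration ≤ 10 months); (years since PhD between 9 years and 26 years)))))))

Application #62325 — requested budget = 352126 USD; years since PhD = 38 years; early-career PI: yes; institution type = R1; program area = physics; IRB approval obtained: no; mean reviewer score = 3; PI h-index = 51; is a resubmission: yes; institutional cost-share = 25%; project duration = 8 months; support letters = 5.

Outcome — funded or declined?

Atomic conditions:
  program area ∈ {chem, cs, math, physics}: physics is in the set → true
  early-career PI: yes → true
  institutional cost-share ≤ 31%: 25 ≤ 31 is true
  mean reviewer score ≤ 2.4: 3 ≤ 2.4 is false
  support letters ≥ 4: 5 ≥ 4 is true
  project duration ≥ 70 months: 8 ≥ 70 is false
  requested budget > 2087060 USD: 352126 > 2087060 is false
  is a resubmission: yes → true
  PI h-index ≥ 61: 51 ≥ 61 is false
  institution type ∈ {PUI, industry}: R1 is not in the set → false
  IRB approval obtained: no → false
  project duration ≤ 10 months: 8 ≤ 10 is true
  years since PhD between 9 years and 26 years: 38 in [9, 26] is false
Combine:
[1.1.1] true AND true AND true = true
[1.1.2.1.1] false AND true = false
[1.1.2.1] NOT false = true
[1.1.2.2] false AND false = false
[1.1.2] true AND false = false
[1.1] true → false = false
[1.2.1.1] true AND false = false
[1.2.1.2] false OR false = false
[1.2.1.3.1] exactly-one(true, false) = true
[1.2.1.3] NOT true = false
[1.2.1] false OR false OR false = false
[1.2] NOT false = true
[1] exactly-one(false, true) = true
[root] NOT true = false
Overall: false → declined

Declined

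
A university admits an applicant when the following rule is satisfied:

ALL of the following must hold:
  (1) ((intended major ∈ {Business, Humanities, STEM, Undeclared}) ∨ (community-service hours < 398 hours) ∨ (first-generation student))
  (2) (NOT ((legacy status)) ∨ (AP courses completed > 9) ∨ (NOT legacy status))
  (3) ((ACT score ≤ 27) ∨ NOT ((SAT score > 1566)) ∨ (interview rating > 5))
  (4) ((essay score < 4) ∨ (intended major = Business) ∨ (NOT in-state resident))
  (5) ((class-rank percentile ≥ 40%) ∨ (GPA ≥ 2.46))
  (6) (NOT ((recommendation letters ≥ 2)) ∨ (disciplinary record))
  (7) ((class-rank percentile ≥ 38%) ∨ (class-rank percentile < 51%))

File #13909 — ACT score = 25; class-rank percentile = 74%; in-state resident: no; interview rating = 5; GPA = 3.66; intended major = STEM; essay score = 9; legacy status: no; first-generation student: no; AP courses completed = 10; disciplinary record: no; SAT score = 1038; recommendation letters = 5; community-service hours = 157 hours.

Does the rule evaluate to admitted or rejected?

Atomic conditions:
  intended major ∈ {Business, Humanities, STEM, Undeclared}: STEM is in the set → true
  community-service hours < 398 hours: 157 < 398 is true
  first-generation student: no → false
  legacy status: no → false
  AP courses completed > 9: 10 > 9 is true
  NOT legacy status: no → true
  ACT score ≤ 27: 25 ≤ 27 is true
  SAT score > 1566: 1038 > 1566 is false
  interview rating > 5: 5 > 5 is false
  essay score < 4: 9 < 4 is false
  intended major = Business: STEM == Business is false
  NOT in-state resident: no → true
  class-rank percentile ≥ 40%: 74 ≥ 40 is true
  GPA ≥ 2.46: 3.66 ≥ 2.46 is true
  recommendation letters ≥ 2: 5 ≥ 2 is true
  disciplinary record: no → false
  class-rank percentile ≥ 38%: 74 ≥ 38 is true
  class-rank percentile < 51%: 74 < 51 is false
Combine:
[1] true OR true OR false = true
[2.1] NOT false = true
[2] true OR true OR true = true
[3.2] NOT false = true
[3] true OR true OR false = true
[4] false OR false OR true = true
[5] true OR true = true
[6.1] NOT true = false
[6] false OR false = false
[7] true OR false = true
[root] true AND true AND true AND true AND true AND false AND true = false
Overall: false → rejected

Rejected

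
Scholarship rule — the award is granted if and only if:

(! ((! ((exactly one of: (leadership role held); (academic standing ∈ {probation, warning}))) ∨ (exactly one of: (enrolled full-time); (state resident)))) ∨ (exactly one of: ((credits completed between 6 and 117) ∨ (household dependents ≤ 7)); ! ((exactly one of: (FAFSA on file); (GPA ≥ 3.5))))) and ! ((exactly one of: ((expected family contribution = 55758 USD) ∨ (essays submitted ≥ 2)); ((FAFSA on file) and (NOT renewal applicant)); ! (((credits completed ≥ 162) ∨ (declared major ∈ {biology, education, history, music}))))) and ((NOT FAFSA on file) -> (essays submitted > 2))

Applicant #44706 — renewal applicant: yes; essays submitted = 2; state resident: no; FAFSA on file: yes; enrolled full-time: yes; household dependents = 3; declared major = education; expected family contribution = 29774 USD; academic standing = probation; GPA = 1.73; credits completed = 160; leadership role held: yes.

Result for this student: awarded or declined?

Declined

Atomic conditions:
  leadership role held: yes → true
  academic standing ∈ {probation, warning}: probation is in the set → true
  enrolled full-time: yes → true
  state resident: no → false
  credits completed between 6 and 117: 160 in [6, 117] is false
  household dependents ≤ 7: 3 ≤ 7 is true
  FAFSA on file: yes → true
  GPA ≥ 3.5: 1.73 ≥ 3.5 is false
  expected family contribution = 55758 USD: 29774 == 55758 is false
  essays submitted ≥ 2: 2 ≥ 2 is true
  NOT renewal applicant: yes → false
  credits completed ≥ 162: 160 ≥ 162 is false
  declared major ∈ {biology, education, history, music}: education is in the set → true
  NOT FAFSA on file: yes → false
  essays submitted > 2: 2 > 2 is false
Combine:
[1.1.1.1.1] exactly-one(true, true) = false
[1.1.1.1] NOT false = true
[1.1.1.2] exactly-one(true, false) = true
[1.1.1] true OR true = true
[1.1] NOT true = false
[1.2.1] false OR true = true
[1.2.2.1] exactly-one(true, false) = true
[1.2.2] NOT true = false
[1.2] exactly-one(true, false) = true
[1] false OR true = true
[2.1.1] false OR true = true
[2.1.2] true AND false = false
[2.1.3.1] false OR true = true
[2.1.3] NOT true = false
[2.1] exactly-one(true, false, false) = true
[2] NOT true = false
[3] false → false (antecedent false ⇒ implication holds) = true
[root] true AND false AND true = false
Overall: false → declined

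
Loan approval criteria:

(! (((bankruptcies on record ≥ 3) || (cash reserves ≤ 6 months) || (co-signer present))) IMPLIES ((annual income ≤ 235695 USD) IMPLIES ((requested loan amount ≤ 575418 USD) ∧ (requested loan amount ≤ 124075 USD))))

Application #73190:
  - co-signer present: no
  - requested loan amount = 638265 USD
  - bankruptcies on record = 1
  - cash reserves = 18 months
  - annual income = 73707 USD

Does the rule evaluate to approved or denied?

Denied

Atomic conditions:
  bankruptcies on record ≥ 3: 1 ≥ 3 is false
  cash reserves ≤ 6 months: 18 ≤ 6 is false
  co-signer present: no → false
  annual income ≤ 235695 USD: 73707 ≤ 235695 is true
  requested loan amount ≤ 575418 USD: 638265 ≤ 575418 is false
  requested loan amount ≤ 124075 USD: 638265 ≤ 124075 is false
Combine:
[1.1] false OR false OR false = false
[1] NOT false = true
[2.2] false AND false = false
[2] true → false = false
[root] true → false = false
Overall: false → denied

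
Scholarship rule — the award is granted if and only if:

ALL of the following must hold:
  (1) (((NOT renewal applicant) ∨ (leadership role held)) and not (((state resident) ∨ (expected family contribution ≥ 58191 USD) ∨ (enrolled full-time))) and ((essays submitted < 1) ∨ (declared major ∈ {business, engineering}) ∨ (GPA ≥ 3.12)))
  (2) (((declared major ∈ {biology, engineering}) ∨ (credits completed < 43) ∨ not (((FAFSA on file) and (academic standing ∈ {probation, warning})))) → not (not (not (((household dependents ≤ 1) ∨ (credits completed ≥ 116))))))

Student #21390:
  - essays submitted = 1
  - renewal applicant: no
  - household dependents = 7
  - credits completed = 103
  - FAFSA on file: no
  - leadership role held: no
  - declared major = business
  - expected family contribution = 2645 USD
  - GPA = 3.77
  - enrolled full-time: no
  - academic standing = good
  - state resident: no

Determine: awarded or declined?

Awarded

Atomic conditions:
  NOT renewal applicant: no → true
  leadership role held: no → false
  state resident: no → false
  expected family contribution ≥ 58191 USD: 2645 ≥ 58191 is false
  enrolled full-time: no → false
  essays submitted < 1: 1 < 1 is false
  declared major ∈ {business, engineering}: business is in the set → true
  GPA ≥ 3.12: 3.77 ≥ 3.12 is true
  declared major ∈ {biology, engineering}: business is not in the set → false
  credits completed < 43: 103 < 43 is false
  FAFSA on file: no → false
  academic standing ∈ {probation, warning}: good is not in the set → false
  household dependents ≤ 1: 7 ≤ 1 is false
  credits completed ≥ 116: 103 ≥ 116 is false
Combine:
[1.1] true OR false = true
[1.2.1] false OR false OR false = false
[1.2] NOT false = true
[1.3] false OR true OR true = true
[1] true AND true AND true = true
[2.1.3.1] false AND false = false
[2.1.3] NOT false = true
[2.1] false OR false OR true = true
[2.2.1.1.1] false OR false = false
[2.2.1.1] NOT false = true
[2.2.1] NOT true = false
[2.2] NOT false = true
[2] true → true = true
[root] true AND true = true
Overall: true → awarded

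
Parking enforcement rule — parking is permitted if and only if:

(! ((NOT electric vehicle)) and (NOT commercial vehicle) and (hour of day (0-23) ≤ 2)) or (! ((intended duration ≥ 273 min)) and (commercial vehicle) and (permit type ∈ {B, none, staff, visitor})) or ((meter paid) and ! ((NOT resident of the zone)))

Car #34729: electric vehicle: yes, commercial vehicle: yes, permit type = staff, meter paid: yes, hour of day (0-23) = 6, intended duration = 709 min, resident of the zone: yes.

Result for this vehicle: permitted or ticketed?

Atomic conditions:
  NOT electric vehicle: yes → false
  NOT commercial vehicle: yes → false
  hour of day (0-23) ≤ 2: 6 ≤ 2 is false
  intended duration ≥ 273 min: 709 ≥ 273 is true
  commercial vehicle: yes → true
  permit type ∈ {B, none, staff, visitor}: staff is in the set → true
  meter paid: yes → true
  NOT resident of the zone: yes → false
Combine:
[1.1] NOT false = true
[1] true AND false AND false = false
[2.1] NOT true = false
[2] false AND true AND true = false
[3.2] NOT false = true
[3] true AND true = true
[root] false OR false OR true = true
Overall: true → permitted

Permitted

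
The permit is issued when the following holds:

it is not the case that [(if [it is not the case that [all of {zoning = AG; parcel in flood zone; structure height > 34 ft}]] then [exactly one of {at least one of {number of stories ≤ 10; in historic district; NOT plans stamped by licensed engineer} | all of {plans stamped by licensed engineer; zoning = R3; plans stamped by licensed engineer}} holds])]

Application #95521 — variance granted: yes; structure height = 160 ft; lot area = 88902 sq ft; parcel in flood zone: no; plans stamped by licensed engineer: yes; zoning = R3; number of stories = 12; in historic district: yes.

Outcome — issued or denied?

Issued

Atomic conditions:
  zoning = AG: R3 == AG is false
  parcel in flood zone: no → false
  structure height > 34 ft: 160 > 34 is true
  number of stories ≤ 10: 12 ≤ 10 is false
  in historic district: yes → true
  NOT plans stamped by licensed engineer: yes → false
  plans stamped by licensed engineer: yes → true
  zoning = R3: R3 == R3 is true
Combine:
[1.1.1] false AND false AND true = false
[1.1] NOT false = true
[1.2.1] false OR true OR false = true
[1.2.2] true AND true AND true = true
[1.2] exactly-one(true, true) = false
[1] true → false = false
[root] NOT false = true
Overall: true → issued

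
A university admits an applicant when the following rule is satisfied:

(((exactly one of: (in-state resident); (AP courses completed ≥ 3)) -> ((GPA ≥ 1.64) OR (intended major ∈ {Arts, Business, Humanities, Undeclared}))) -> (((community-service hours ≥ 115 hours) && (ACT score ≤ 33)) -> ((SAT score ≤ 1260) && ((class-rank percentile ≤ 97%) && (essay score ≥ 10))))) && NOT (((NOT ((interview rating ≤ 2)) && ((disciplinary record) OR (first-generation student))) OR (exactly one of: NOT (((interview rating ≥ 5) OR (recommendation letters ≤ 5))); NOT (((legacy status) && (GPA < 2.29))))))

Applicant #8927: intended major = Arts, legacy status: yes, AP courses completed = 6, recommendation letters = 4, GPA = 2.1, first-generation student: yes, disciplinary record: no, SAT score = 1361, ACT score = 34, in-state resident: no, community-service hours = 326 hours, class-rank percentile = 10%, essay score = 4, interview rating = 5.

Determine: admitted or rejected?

Rejected

Atomic conditions:
  in-state resident: no → false
  AP courses completed ≥ 3: 6 ≥ 3 is true
  GPA ≥ 1.64: 2.1 ≥ 1.64 is true
  intended major ∈ {Arts, Business, Humanities, Undeclared}: Arts is in the set → true
  community-service hours ≥ 115 hours: 326 ≥ 115 is true
  ACT score ≤ 33: 34 ≤ 33 is false
  SAT score ≤ 1260: 1361 ≤ 1260 is false
  class-rank percentile ≤ 97%: 10 ≤ 97 is true
  essay score ≥ 10: 4 ≥ 10 is false
  interview rating ≤ 2: 5 ≤ 2 is false
  disciplinary record: no → false
  first-generation student: yes → true
  interview rating ≥ 5: 5 ≥ 5 is true
  recommendation letters ≤ 5: 4 ≤ 5 is true
  legacy status: yes → true
  GPA < 2.29: 2.1 < 2.29 is true
Combine:
[1.1.1] exactly-one(false, true) = true
[1.1.2] true OR true = true
[1.1] true → true = true
[1.2.1] true AND false = false
[1.2.2.2] true AND false = false
[1.2.2] false AND false = false
[1.2] false → false (antecedent false ⇒ implication holds) = true
[1] true → true = true
[2.1.1.1] NOT false = true
[2.1.1.2] false OR true = true
[2.1.1] true AND true = true
[2.1.2.1.1] true OR true = true
[2.1.2.1] NOT true = false
[2.1.2.2.1] true AND true = true
[2.1.2.2] NOT true = false
[2.1.2] exactly-one(false, false) = false
[2.1] true OR false = true
[2] NOT true = false
[root] true AND false = false
Overall: false → rejected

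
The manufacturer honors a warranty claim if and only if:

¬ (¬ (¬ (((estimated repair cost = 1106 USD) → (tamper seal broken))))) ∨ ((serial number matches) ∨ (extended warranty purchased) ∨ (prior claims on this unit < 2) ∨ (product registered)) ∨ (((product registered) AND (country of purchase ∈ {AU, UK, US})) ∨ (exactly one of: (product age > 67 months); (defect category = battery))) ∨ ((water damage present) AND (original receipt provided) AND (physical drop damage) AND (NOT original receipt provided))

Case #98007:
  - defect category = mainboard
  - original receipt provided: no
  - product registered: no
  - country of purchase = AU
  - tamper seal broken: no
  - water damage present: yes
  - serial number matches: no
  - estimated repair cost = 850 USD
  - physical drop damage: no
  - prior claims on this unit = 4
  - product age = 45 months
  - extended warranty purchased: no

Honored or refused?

Atomic conditions:
  estimated repair cost = 1106 USD: 850 == 1106 is false
  tamper seal broken: no → false
  serial number matches: no → false
  extended warranty purchased: no → false
  prior claims on this unit < 2: 4 < 2 is false
  product registered: no → false
  country of purchase ∈ {AU, UK, US}: AU is in the set → true
  product age > 67 months: 45 > 67 is false
  defect category = battery: mainboard == battery is false
  water damage present: yes → true
  original receipt provided: no → false
  physical drop damage: no → false
  NOT original receipt provided: no → true
Combine:
[1.1.1.1] false → false (antecedent false ⇒ implication holds) = true
[1.1.1] NOT true = false
[1.1] NOT false = true
[1] NOT true = false
[2] false OR false OR false OR false = false
[3.1] false AND true = false
[3.2] exactly-one(false, false) = false
[3] false OR false = false
[4] true AND false AND false AND true = false
[root] false OR false OR false OR false = false
Overall: false → refused

Refused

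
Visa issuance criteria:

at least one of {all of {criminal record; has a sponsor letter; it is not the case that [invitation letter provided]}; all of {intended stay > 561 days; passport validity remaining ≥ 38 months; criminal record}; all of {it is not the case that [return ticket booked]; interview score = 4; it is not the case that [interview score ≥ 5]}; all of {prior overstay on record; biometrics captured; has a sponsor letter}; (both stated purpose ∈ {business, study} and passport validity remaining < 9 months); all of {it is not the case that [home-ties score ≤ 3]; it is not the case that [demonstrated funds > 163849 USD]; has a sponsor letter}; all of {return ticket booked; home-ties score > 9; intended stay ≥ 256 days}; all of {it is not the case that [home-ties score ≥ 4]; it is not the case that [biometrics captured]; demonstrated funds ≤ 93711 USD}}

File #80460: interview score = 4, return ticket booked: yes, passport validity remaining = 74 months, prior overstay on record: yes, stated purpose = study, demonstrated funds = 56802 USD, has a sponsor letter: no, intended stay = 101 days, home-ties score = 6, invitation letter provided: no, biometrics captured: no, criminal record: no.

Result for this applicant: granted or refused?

Refused

Atomic conditions:
  criminal record: no → false
  has a sponsor letter: no → false
  invitation letter provided: no → false
  intended stay > 561 days: 101 > 561 is false
  passport validity remaining ≥ 38 months: 74 ≥ 38 is true
  return ticket booked: yes → true
  interview score = 4: 4 == 4 is true
  interview score ≥ 5: 4 ≥ 5 is false
  prior overstay on record: yes → true
  biometrics captured: no → false
  stated purpose ∈ {business, study}: study is in the set → true
  passport validity remaining < 9 months: 74 < 9 is false
  home-ties score ≤ 3: 6 ≤ 3 is false
  demonstrated funds > 163849 USD: 56802 > 163849 is false
  home-ties score > 9: 6 > 9 is false
  intended stay ≥ 256 days: 101 ≥ 256 is false
  home-ties score ≥ 4: 6 ≥ 4 is true
  demonstrated funds ≤ 93711 USD: 56802 ≤ 93711 is true
Combine:
[1.3] NOT false = true
[1] false AND false AND true = false
[2] false AND true AND false = false
[3.1] NOT true = false
[3.3] NOT false = true
[3] false AND true AND true = false
[4] true AND false AND false = false
[5] true AND false = false
[6.1] NOT false = true
[6.2] NOT false = true
[6] true AND true AND false = false
[7] true AND false AND false = false
[8.1] NOT true = false
[8.2] NOT false = true
[8] false AND true AND true = false
[root] false OR false OR false OR false OR false OR false OR false OR false = false
Overall: false → refused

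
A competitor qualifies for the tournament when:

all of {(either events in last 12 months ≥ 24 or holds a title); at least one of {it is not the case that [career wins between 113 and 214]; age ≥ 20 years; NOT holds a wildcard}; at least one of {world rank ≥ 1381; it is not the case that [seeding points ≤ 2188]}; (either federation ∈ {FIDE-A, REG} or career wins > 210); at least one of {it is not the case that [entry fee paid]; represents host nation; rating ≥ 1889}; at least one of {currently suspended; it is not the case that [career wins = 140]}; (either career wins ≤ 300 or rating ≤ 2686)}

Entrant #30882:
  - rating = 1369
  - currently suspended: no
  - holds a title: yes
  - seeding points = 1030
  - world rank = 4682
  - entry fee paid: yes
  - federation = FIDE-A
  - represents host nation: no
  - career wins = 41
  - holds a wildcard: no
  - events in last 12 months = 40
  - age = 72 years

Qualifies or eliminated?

Atomic conditions:
  events in last 12 months ≥ 24: 40 ≥ 24 is true
  holds a title: yes → true
  career wins between 113 and 214: 41 in [113, 214] is false
  age ≥ 20 years: 72 ≥ 20 is true
  NOT holds a wildcard: no → true
  world rank ≥ 1381: 4682 ≥ 1381 is true
  seeding points ≤ 2188: 1030 ≤ 2188 is true
  federation ∈ {FIDE-A, REG}: FIDE-A is in the set → true
  career wins > 210: 41 > 210 is false
  entry fee paid: yes → true
  represents host nation: no → false
  rating ≥ 1889: 1369 ≥ 1889 is false
  currently suspended: no → false
  career wins = 140: 41 == 140 is false
  career wins ≤ 300: 41 ≤ 300 is true
  rating ≤ 2686: 1369 ≤ 2686 is true
Combine:
[1] true OR true = true
[2.1] NOT false = true
[2] true OR true OR true = true
[3.2] NOT true = false
[3] true OR false = true
[4] true OR false = true
[5.1] NOT true = false
[5] false OR false OR false = false
[6.2] NOT false = true
[6] false OR true = true
[7] true OR true = true
[root] true AND true AND true AND true AND false AND true AND true = false
Overall: false → eliminated

Eliminated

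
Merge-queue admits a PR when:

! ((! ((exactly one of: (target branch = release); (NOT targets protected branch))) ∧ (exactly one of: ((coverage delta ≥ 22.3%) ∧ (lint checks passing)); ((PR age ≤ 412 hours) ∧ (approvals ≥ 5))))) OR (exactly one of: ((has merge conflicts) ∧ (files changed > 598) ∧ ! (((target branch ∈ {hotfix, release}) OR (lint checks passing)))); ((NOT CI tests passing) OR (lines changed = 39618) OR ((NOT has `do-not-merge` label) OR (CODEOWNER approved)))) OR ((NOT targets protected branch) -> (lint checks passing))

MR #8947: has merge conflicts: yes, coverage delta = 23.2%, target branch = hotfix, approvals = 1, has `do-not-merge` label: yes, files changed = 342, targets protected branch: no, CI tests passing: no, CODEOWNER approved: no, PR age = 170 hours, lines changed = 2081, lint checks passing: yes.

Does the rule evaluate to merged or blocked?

Atomic conditions:
  target branch = release: hotfix == release is false
  NOT targets protected branch: no → true
  coverage delta ≥ 22.3%: 23.2 ≥ 22.3 is true
  lint checks passing: yes → true
  PR age ≤ 412 hours: 170 ≤ 412 is true
  approvals ≥ 5: 1 ≥ 5 is false
  has merge conflicts: yes → true
  files changed > 598: 342 > 598 is false
  target branch ∈ {hotfix, release}: hotfix is in the set → true
  NOT CI tests passing: no → true
  lines changed = 39618: 2081 == 39618 is false
  NOT has `do-not-merge` label: yes → false
  CODEOWNER approved: no → false
Combine:
[1.1.1.1] exactly-one(false, true) = true
[1.1.1] NOT true = false
[1.1.2.1] true AND true = true
[1.1.2.2] true AND false = false
[1.1.2] exactly-one(true, false) = true
[1.1] false AND true = false
[1] NOT false = true
[2.1.3.1] true OR true = true
[2.1.3] NOT true = false
[2.1] true AND false AND false = false
[2.2.3] false OR false = false
[2.2] true OR false OR false = true
[2] exactly-one(false, true) = true
[3] true → true = true
[root] true OR true OR true = true
Overall: true → merged

Merged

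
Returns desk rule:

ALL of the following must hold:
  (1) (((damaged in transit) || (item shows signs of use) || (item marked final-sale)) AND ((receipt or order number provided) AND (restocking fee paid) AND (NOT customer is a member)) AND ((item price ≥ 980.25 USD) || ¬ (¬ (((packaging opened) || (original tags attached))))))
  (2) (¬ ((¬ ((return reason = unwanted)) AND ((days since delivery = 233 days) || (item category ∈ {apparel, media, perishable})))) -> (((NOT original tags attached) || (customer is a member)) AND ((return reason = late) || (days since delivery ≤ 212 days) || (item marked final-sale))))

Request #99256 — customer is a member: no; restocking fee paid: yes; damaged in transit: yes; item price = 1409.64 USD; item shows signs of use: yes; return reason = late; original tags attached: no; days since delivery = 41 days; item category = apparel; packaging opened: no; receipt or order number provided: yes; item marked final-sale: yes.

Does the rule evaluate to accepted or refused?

Atomic conditions:
  damaged in transit: yes → true
  item shows signs of use: yes → true
  item marked final-sale: yes → true
  receipt or order number provided: yes → true
  restocking fee paid: yes → true
  NOT customer is a member: no → true
  item price ≥ 980.25 USD: 1409.64 ≥ 980.25 is true
  packaging opened: no → false
  original tags attached: no → false
  return reason = unwanted: late == unwanted is false
  days since delivery = 233 days: 41 == 233 is false
  item category ∈ {apparel, media, perishable}: apparel is in the set → true
  NOT original tags attached: no → true
  customer is a member: no → false
  return reason = late: late == late is true
  days since delivery ≤ 212 days: 41 ≤ 212 is true
Combine:
[1.1] true OR true OR true = true
[1.2] true AND true AND true = true
[1.3.2.1.1] false OR false = false
[1.3.2.1] NOT false = true
[1.3.2] NOT true = false
[1.3] true OR false = true
[1] true AND true AND true = true
[2.1.1.1] NOT false = true
[2.1.1.2] false OR true = true
[2.1.1] true AND true = true
[2.1] NOT true = false
[2.2.1] true OR false = true
[2.2.2] true OR true OR true = true
[2.2] true AND true = true
[2] false → true (antecedent false ⇒ implication holds) = true
[root] true AND true = true
Overall: true → accepted

Accepted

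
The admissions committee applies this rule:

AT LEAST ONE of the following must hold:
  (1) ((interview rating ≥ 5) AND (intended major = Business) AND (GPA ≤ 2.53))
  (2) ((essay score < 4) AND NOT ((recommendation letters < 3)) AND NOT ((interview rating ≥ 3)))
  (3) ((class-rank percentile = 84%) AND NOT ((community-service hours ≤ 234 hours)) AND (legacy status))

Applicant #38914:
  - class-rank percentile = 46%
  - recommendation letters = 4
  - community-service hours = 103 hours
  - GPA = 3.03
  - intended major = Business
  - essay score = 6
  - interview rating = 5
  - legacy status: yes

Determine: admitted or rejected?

Rejected

Atomic conditions:
  interview rating ≥ 5: 5 ≥ 5 is true
  intended major = Business: Business == Business is true
  GPA ≤ 2.53: 3.03 ≤ 2.53 is false
  essay score < 4: 6 < 4 is false
  recommendation letters < 3: 4 < 3 is false
  interview rating ≥ 3: 5 ≥ 3 is true
  class-rank percentile = 84%: 46 == 84 is false
  community-service hours ≤ 234 hours: 103 ≤ 234 is true
  legacy status: yes → true
Combine:
[1] true AND true AND false = false
[2.2] NOT false = true
[2.3] NOT true = false
[2] false AND true AND false = false
[3.2] NOT true = false
[3] false AND false AND true = false
[root] false OR false OR false = false
Overall: false → rejected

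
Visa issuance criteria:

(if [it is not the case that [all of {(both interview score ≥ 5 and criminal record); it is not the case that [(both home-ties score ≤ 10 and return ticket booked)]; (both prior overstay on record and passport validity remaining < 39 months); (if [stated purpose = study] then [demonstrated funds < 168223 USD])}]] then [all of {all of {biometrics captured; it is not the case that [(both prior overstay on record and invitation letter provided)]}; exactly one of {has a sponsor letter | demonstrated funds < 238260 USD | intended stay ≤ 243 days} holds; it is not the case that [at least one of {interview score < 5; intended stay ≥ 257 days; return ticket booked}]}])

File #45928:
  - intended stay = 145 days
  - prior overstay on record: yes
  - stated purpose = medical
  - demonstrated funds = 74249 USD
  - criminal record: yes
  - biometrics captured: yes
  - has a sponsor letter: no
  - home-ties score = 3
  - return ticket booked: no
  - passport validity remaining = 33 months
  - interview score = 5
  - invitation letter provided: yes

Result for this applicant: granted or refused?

Atomic conditions:
  interview score ≥ 5: 5 ≥ 5 is true
  criminal record: yes → true
  home-ties score ≤ 10: 3 ≤ 10 is true
  return ticket booked: no → false
  prior overstay on record: yes → true
  passport validity remaining < 39 months: 33 < 39 is true
  stated purpose = study: medical == study is false
  demonstrated funds < 168223 USD: 74249 < 168223 is true
  biometrics captured: yes → true
  invitation letter provided: yes → true
  has a sponsor letter: no → false
  demonstrated funds < 238260 USD: 74249 < 238260 is true
  intended stay ≤ 243 days: 145 ≤ 243 is true
  interview score < 5: 5 < 5 is false
  intended stay ≥ 257 days: 145 ≥ 257 is false
Combine:
[1.1.1] true AND true = true
[1.1.2.1] true AND false = false
[1.1.2] NOT false = true
[1.1.3] true AND true = true
[1.1.4] false → true (antecedent false ⇒ implication holds) = true
[1.1] true AND true AND true AND true = true
[1] NOT true = false
[2.1.2.1] true AND true = true
[2.1.2] NOT true = false
[2.1] true AND false = false
[2.2] exactly-one(false, true, true) = false
[2.3.1] false OR false OR false = false
[2.3] NOT false = true
[2] false AND false AND true = false
[root] false → false (antecedent false ⇒ implication holds) = true
Overall: true → granted

Granted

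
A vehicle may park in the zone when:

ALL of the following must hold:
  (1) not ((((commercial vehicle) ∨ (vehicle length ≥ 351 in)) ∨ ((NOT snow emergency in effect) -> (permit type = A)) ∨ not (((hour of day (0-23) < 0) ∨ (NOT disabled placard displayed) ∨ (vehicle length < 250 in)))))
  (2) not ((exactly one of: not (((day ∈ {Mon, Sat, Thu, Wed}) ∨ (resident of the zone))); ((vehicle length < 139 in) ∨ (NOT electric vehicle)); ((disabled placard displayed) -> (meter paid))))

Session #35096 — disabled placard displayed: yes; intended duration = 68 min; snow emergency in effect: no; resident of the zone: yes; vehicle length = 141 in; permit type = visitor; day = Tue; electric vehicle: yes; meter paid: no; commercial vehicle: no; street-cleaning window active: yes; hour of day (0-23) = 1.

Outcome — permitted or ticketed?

Atomic conditions:
  commercial vehicle: no → false
  vehicle length ≥ 351 in: 141 ≥ 351 is false
  NOT snow emergency in effect: no → true
  permit type = A: visitor == A is false
  hour of day (0-23) < 0: 1 < 0 is false
  NOT disabled placard displayed: yes → false
  vehicle length < 250 in: 141 < 250 is true
  day ∈ {Mon, Sat, Thu, Wed}: Tue is not in the set → false
  resident of the zone: yes → true
  vehicle length < 139 in: 141 < 139 is false
  NOT electric vehicle: yes → false
  disabled placard displayed: yes → true
  meter paid: no → false
Combine:
[1.1.1] false OR false = false
[1.1.2] true → false = false
[1.1.3.1] false OR false OR true = true
[1.1.3] NOT true = false
[1.1] false OR false OR false = false
[1] NOT false = true
[2.1.1.1] false OR true = true
[2.1.1] NOT true = false
[2.1.2] false OR false = false
[2.1.3] true → false = false
[2.1] exactly-one(false, false, false) = false
[2] NOT false = true
[root] true AND true = true
Overall: true → permitted

Permitted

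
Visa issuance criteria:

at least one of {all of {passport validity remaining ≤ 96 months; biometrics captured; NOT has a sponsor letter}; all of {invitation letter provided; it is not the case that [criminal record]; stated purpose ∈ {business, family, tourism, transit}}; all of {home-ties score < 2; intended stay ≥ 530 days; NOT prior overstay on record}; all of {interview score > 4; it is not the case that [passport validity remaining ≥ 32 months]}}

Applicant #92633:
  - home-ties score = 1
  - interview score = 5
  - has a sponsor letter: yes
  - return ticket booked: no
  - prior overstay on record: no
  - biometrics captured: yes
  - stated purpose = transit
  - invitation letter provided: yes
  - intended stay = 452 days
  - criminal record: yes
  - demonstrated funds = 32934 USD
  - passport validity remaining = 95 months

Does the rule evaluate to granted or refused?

Atomic conditions:
  passport validity remaining ≤ 96 months: 95 ≤ 96 is true
  biometrics captured: yes → true
  NOT has a sponsor letter: yes → false
  invitation letter provided: yes → true
  criminal record: yes → true
  stated purpose ∈ {business, family, tourism, transit}: transit is in the set → true
  home-ties score < 2: 1 < 2 is true
  intended stay ≥ 530 days: 452 ≥ 530 is false
  NOT prior overstay on record: no → true
  interview score > 4: 5 > 4 is true
  passport validity remaining ≥ 32 months: 95 ≥ 32 is true
Combine:
[1] true AND true AND false = false
[2.2] NOT true = false
[2] true AND false AND true = false
[3] true AND false AND true = false
[4.2] NOT true = false
[4] true AND false = false
[root] false OR false OR false OR false = false
Overall: false → refused

Refused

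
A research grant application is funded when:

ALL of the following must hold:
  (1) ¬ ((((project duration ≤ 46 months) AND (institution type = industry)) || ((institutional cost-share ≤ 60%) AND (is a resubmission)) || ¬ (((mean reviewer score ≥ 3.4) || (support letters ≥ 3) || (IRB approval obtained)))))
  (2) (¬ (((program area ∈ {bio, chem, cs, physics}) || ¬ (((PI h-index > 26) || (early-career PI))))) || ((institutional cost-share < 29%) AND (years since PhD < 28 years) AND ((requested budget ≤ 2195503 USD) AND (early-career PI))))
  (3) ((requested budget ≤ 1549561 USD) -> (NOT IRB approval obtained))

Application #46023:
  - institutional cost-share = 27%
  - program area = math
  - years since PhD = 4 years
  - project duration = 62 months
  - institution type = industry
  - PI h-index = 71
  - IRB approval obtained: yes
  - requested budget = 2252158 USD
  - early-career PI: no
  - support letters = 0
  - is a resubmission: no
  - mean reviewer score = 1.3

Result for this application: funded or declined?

Funded

Atomic conditions:
  project duration ≤ 46 months: 62 ≤ 46 is false
  institution type = industry: industry == industry is true
  institutional cost-share ≤ 60%: 27 ≤ 60 is true
  is a resubmission: no → false
  mean reviewer score ≥ 3.4: 1.3 ≥ 3.4 is false
  support letters ≥ 3: 0 ≥ 3 is false
  IRB approval obtained: yes → true
  program area ∈ {bio, chem, cs, physics}: math is not in the set → false
  PI h-index > 26: 71 > 26 is true
  early-career PI: no → false
  institutional cost-share < 29%: 27 < 29 is true
  years since PhD < 28 years: 4 < 28 is true
  requested budget ≤ 2195503 USD: 2252158 ≤ 2195503 is false
  requested budget ≤ 1549561 USD: 2252158 ≤ 1549561 is false
  NOT IRB approval obtained: yes → false
Combine:
[1.1.1] false AND true = false
[1.1.2] true AND false = false
[1.1.3.1] false OR false OR true = true
[1.1.3] NOT true = false
[1.1] false OR false OR false = false
[1] NOT false = true
[2.1.1.2.1] true OR false = true
[2.1.1.2] NOT true = false
[2.1.1] false OR false = false
[2.1] NOT false = true
[2.2.3] false AND false = false
[2.2] true AND true AND false = false
[2] true OR false = true
[3] false → false (antecedent false ⇒ implication holds) = true
[root] true AND true AND true = true
Overall: true → funded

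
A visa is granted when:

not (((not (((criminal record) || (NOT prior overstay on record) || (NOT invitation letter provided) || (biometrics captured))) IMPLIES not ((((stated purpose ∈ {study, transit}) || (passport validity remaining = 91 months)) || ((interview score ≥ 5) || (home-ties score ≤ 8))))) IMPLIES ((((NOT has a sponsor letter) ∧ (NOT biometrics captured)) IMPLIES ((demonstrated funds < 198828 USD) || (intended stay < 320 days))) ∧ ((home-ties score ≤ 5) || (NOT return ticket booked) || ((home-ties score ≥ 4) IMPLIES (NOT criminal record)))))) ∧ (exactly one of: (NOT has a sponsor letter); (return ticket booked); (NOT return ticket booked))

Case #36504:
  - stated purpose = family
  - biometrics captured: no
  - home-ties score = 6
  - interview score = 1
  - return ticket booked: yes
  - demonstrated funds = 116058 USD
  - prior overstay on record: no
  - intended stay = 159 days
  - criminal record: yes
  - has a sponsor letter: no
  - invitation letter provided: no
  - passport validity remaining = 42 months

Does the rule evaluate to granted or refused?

Atomic conditions:
  criminal record: yes → true
  NOT prior overstay on record: no → true
  NOT invitation letter provided: no → true
  biometrics captured: no → false
  stated purpose ∈ {study, transit}: family is not in the set → false
  passport validity remaining = 91 months: 42 == 91 is false
  interview score ≥ 5: 1 ≥ 5 is false
  home-ties score ≤ 8: 6 ≤ 8 is true
  NOT has a sponsor letter: no → true
  NOT biometrics captured: no → true
  demonstrated funds < 198828 USD: 116058 < 198828 is true
  intended stay < 320 days: 159 < 320 is true
  home-ties score ≤ 5: 6 ≤ 5 is false
  NOT return ticket booked: yes → false
  home-ties score ≥ 4: 6 ≥ 4 is true
  NOT criminal record: yes → false
  return ticket booked: yes → true
Combine:
[1.1.1.1.1] true OR true OR true OR false = true
[1.1.1.1] NOT true = false
[1.1.1.2.1.1] false OR false = false
[1.1.1.2.1.2] false OR true = true
[1.1.1.2.1] false OR true = true
[1.1.1.2] NOT true = false
[1.1.1] false → false (antecedent false ⇒ implication holds) = true
[1.1.2.1.1] true AND true = true
[1.1.2.1.2] true OR true = true
[1.1.2.1] true → true = true
[1.1.2.2.3] true → false = false
[1.1.2.2] false OR false OR false = false
[1.1.2] true AND false = false
[1.1] true → false = false
[1] NOT false = true
[2] exactly-one(true, true, false) = false
[root] true AND false = false
Overall: false → refused

Refused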